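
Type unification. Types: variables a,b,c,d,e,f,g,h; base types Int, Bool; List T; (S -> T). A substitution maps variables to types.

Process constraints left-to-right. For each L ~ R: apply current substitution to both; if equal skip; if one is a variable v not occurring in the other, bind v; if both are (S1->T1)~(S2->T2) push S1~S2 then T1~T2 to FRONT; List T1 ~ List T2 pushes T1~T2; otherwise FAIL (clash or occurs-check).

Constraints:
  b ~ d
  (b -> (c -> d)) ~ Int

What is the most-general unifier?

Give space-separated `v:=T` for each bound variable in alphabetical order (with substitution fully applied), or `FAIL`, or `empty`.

step 1: unify b ~ d  [subst: {-} | 1 pending]
  bind b := d
step 2: unify (d -> (c -> d)) ~ Int  [subst: {b:=d} | 0 pending]
  clash: (d -> (c -> d)) vs Int

Answer: FAIL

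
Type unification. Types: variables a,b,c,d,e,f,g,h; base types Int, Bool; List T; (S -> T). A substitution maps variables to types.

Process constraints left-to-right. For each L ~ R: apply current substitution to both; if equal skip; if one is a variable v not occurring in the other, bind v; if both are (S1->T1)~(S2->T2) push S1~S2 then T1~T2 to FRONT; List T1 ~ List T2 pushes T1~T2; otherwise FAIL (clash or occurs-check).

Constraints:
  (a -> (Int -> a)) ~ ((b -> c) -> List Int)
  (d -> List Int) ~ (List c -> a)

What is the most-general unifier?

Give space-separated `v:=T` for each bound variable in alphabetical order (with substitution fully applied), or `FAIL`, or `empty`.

Answer: FAIL

Derivation:
step 1: unify (a -> (Int -> a)) ~ ((b -> c) -> List Int)  [subst: {-} | 1 pending]
  -> decompose arrow: push a~(b -> c), (Int -> a)~List Int
step 2: unify a ~ (b -> c)  [subst: {-} | 2 pending]
  bind a := (b -> c)
step 3: unify (Int -> (b -> c)) ~ List Int  [subst: {a:=(b -> c)} | 1 pending]
  clash: (Int -> (b -> c)) vs List Int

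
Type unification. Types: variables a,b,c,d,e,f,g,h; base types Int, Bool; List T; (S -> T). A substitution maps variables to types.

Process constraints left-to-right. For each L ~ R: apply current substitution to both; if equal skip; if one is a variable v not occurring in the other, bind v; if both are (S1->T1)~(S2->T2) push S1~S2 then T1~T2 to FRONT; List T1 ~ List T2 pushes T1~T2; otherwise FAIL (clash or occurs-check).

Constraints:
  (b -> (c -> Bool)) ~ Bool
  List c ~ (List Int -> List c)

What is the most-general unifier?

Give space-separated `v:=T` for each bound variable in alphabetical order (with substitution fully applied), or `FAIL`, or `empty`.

step 1: unify (b -> (c -> Bool)) ~ Bool  [subst: {-} | 1 pending]
  clash: (b -> (c -> Bool)) vs Bool

Answer: FAIL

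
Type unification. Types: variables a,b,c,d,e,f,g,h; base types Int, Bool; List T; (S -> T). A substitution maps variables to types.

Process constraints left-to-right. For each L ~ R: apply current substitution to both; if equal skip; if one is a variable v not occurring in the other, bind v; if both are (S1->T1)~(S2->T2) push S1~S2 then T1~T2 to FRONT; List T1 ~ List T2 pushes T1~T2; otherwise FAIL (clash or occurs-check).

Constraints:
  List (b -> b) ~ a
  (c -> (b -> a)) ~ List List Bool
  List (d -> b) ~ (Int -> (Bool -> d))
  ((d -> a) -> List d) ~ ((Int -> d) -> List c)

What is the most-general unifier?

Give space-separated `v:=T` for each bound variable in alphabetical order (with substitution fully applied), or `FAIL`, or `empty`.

step 1: unify List (b -> b) ~ a  [subst: {-} | 3 pending]
  bind a := List (b -> b)
step 2: unify (c -> (b -> List (b -> b))) ~ List List Bool  [subst: {a:=List (b -> b)} | 2 pending]
  clash: (c -> (b -> List (b -> b))) vs List List Bool

Answer: FAIL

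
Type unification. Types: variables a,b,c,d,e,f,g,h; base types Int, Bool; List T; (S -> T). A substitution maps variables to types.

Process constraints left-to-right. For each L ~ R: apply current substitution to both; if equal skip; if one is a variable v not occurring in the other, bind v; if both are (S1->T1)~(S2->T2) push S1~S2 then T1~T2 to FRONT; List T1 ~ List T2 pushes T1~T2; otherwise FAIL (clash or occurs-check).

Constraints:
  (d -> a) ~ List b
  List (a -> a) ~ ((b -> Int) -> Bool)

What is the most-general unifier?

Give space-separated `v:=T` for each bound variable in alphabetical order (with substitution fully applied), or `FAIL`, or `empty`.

Answer: FAIL

Derivation:
step 1: unify (d -> a) ~ List b  [subst: {-} | 1 pending]
  clash: (d -> a) vs List b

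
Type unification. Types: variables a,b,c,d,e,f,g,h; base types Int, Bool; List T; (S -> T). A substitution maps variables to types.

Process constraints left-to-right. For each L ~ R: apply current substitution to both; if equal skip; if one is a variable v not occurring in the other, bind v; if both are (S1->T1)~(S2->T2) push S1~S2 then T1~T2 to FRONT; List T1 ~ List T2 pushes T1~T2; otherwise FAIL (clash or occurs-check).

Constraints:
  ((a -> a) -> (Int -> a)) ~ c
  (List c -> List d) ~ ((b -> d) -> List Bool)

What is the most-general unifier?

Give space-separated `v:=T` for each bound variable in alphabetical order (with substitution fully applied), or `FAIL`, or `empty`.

Answer: FAIL

Derivation:
step 1: unify ((a -> a) -> (Int -> a)) ~ c  [subst: {-} | 1 pending]
  bind c := ((a -> a) -> (Int -> a))
step 2: unify (List ((a -> a) -> (Int -> a)) -> List d) ~ ((b -> d) -> List Bool)  [subst: {c:=((a -> a) -> (Int -> a))} | 0 pending]
  -> decompose arrow: push List ((a -> a) -> (Int -> a))~(b -> d), List d~List Bool
step 3: unify List ((a -> a) -> (Int -> a)) ~ (b -> d)  [subst: {c:=((a -> a) -> (Int -> a))} | 1 pending]
  clash: List ((a -> a) -> (Int -> a)) vs (b -> d)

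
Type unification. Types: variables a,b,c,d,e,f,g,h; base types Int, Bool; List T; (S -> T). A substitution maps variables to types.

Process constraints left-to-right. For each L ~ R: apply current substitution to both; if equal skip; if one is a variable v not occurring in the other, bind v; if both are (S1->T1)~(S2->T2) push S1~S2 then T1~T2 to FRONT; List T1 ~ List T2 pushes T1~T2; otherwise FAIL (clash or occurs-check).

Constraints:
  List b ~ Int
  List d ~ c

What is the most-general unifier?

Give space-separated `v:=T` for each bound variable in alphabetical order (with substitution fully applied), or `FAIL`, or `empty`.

Answer: FAIL

Derivation:
step 1: unify List b ~ Int  [subst: {-} | 1 pending]
  clash: List b vs Int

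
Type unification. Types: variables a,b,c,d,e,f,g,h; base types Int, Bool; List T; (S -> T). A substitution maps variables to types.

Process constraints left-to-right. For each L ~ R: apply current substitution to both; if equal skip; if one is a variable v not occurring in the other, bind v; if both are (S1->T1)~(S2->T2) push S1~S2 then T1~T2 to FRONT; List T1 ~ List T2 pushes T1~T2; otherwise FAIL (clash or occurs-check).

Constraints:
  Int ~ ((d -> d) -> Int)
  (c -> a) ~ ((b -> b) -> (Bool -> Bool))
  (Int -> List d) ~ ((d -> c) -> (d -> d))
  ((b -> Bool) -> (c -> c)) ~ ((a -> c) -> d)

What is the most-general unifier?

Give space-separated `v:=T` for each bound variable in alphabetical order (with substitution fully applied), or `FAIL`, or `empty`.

Answer: FAIL

Derivation:
step 1: unify Int ~ ((d -> d) -> Int)  [subst: {-} | 3 pending]
  clash: Int vs ((d -> d) -> Int)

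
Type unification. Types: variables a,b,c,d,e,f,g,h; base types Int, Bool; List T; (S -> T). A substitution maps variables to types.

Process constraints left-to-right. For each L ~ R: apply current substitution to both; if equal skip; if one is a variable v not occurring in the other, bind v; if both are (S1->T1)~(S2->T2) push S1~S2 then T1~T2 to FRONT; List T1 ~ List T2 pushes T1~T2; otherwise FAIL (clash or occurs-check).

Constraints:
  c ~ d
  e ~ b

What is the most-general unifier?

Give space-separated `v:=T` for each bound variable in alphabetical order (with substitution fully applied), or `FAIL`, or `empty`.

Answer: c:=d e:=b

Derivation:
step 1: unify c ~ d  [subst: {-} | 1 pending]
  bind c := d
step 2: unify e ~ b  [subst: {c:=d} | 0 pending]
  bind e := b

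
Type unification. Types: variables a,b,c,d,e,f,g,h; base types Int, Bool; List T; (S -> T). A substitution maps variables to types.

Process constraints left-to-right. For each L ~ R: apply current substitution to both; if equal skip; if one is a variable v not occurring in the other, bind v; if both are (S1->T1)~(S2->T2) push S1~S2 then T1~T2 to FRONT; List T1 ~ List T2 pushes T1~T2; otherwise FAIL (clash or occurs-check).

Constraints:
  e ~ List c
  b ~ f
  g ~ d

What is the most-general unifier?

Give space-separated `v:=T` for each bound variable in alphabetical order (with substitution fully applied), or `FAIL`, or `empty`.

Answer: b:=f e:=List c g:=d

Derivation:
step 1: unify e ~ List c  [subst: {-} | 2 pending]
  bind e := List c
step 2: unify b ~ f  [subst: {e:=List c} | 1 pending]
  bind b := f
step 3: unify g ~ d  [subst: {e:=List c, b:=f} | 0 pending]
  bind g := d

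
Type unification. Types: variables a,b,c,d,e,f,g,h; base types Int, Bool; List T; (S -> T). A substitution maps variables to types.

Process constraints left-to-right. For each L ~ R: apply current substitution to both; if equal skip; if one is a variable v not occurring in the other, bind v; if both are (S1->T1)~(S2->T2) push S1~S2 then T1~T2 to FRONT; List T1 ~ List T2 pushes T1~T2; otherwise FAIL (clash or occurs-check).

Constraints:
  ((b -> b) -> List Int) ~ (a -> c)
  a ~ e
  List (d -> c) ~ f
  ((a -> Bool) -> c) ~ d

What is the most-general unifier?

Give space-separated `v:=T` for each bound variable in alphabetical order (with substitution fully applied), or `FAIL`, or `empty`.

Answer: a:=(b -> b) c:=List Int d:=(((b -> b) -> Bool) -> List Int) e:=(b -> b) f:=List ((((b -> b) -> Bool) -> List Int) -> List Int)

Derivation:
step 1: unify ((b -> b) -> List Int) ~ (a -> c)  [subst: {-} | 3 pending]
  -> decompose arrow: push (b -> b)~a, List Int~c
step 2: unify (b -> b) ~ a  [subst: {-} | 4 pending]
  bind a := (b -> b)
step 3: unify List Int ~ c  [subst: {a:=(b -> b)} | 3 pending]
  bind c := List Int
step 4: unify (b -> b) ~ e  [subst: {a:=(b -> b), c:=List Int} | 2 pending]
  bind e := (b -> b)
step 5: unify List (d -> List Int) ~ f  [subst: {a:=(b -> b), c:=List Int, e:=(b -> b)} | 1 pending]
  bind f := List (d -> List Int)
step 6: unify (((b -> b) -> Bool) -> List Int) ~ d  [subst: {a:=(b -> b), c:=List Int, e:=(b -> b), f:=List (d -> List Int)} | 0 pending]
  bind d := (((b -> b) -> Bool) -> List Int)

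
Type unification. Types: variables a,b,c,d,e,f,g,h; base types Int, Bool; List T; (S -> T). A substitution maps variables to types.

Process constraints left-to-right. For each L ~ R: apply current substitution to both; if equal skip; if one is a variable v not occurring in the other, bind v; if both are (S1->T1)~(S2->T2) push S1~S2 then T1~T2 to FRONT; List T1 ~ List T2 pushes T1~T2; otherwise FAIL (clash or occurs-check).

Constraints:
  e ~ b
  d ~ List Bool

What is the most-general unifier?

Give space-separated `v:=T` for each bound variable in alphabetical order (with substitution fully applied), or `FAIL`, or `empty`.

Answer: d:=List Bool e:=b

Derivation:
step 1: unify e ~ b  [subst: {-} | 1 pending]
  bind e := b
step 2: unify d ~ List Bool  [subst: {e:=b} | 0 pending]
  bind d := List Bool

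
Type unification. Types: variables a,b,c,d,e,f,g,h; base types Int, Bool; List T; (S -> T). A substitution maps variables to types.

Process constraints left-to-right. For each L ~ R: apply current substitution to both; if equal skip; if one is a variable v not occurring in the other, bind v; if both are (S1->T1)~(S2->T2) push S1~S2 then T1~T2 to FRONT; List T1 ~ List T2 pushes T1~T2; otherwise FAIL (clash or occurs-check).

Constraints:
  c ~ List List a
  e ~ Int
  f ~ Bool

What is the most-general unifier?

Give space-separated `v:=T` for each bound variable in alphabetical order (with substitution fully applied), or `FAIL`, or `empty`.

Answer: c:=List List a e:=Int f:=Bool

Derivation:
step 1: unify c ~ List List a  [subst: {-} | 2 pending]
  bind c := List List a
step 2: unify e ~ Int  [subst: {c:=List List a} | 1 pending]
  bind e := Int
step 3: unify f ~ Bool  [subst: {c:=List List a, e:=Int} | 0 pending]
  bind f := Bool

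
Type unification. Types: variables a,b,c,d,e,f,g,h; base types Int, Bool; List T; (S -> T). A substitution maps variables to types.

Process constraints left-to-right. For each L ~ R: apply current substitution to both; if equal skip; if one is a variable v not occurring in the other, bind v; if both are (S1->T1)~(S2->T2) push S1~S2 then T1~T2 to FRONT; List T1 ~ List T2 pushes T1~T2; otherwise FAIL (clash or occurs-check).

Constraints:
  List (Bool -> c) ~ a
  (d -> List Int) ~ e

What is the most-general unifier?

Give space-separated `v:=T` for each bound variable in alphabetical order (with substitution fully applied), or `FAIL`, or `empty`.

step 1: unify List (Bool -> c) ~ a  [subst: {-} | 1 pending]
  bind a := List (Bool -> c)
step 2: unify (d -> List Int) ~ e  [subst: {a:=List (Bool -> c)} | 0 pending]
  bind e := (d -> List Int)

Answer: a:=List (Bool -> c) e:=(d -> List Int)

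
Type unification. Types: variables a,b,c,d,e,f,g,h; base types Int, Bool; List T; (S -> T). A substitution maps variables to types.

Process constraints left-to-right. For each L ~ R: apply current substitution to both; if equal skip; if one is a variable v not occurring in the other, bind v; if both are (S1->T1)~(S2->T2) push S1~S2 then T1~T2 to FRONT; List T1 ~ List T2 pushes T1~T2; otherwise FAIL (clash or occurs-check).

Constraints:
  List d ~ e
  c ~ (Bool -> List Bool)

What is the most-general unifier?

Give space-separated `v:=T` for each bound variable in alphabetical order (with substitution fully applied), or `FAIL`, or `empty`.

Answer: c:=(Bool -> List Bool) e:=List d

Derivation:
step 1: unify List d ~ e  [subst: {-} | 1 pending]
  bind e := List d
step 2: unify c ~ (Bool -> List Bool)  [subst: {e:=List d} | 0 pending]
  bind c := (Bool -> List Bool)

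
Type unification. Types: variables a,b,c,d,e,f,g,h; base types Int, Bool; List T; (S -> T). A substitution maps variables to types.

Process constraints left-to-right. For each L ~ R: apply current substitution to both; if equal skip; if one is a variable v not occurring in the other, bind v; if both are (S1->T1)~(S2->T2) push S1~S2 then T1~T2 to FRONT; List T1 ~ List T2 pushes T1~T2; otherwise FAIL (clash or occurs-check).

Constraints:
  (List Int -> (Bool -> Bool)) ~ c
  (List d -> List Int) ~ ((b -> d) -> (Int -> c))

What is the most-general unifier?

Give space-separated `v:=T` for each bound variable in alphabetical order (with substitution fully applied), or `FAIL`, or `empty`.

Answer: FAIL

Derivation:
step 1: unify (List Int -> (Bool -> Bool)) ~ c  [subst: {-} | 1 pending]
  bind c := (List Int -> (Bool -> Bool))
step 2: unify (List d -> List Int) ~ ((b -> d) -> (Int -> (List Int -> (Bool -> Bool))))  [subst: {c:=(List Int -> (Bool -> Bool))} | 0 pending]
  -> decompose arrow: push List d~(b -> d), List Int~(Int -> (List Int -> (Bool -> Bool)))
step 3: unify List d ~ (b -> d)  [subst: {c:=(List Int -> (Bool -> Bool))} | 1 pending]
  clash: List d vs (b -> d)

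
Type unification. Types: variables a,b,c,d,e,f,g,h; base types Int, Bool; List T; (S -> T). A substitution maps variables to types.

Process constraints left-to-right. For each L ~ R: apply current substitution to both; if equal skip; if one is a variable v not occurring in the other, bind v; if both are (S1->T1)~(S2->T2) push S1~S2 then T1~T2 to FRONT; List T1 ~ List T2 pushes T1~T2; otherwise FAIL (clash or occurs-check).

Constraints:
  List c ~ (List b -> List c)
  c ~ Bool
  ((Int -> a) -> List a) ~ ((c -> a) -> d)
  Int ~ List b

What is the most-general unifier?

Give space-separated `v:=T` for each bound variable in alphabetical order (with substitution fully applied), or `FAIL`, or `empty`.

step 1: unify List c ~ (List b -> List c)  [subst: {-} | 3 pending]
  clash: List c vs (List b -> List c)

Answer: FAIL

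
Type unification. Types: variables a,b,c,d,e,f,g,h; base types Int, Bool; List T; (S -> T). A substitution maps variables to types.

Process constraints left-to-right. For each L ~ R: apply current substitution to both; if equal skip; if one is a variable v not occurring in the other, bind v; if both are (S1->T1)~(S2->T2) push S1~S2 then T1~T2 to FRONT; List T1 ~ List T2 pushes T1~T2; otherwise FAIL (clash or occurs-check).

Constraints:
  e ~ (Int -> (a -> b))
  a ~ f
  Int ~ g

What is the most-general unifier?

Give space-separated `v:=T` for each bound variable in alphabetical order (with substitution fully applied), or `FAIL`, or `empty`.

Answer: a:=f e:=(Int -> (f -> b)) g:=Int

Derivation:
step 1: unify e ~ (Int -> (a -> b))  [subst: {-} | 2 pending]
  bind e := (Int -> (a -> b))
step 2: unify a ~ f  [subst: {e:=(Int -> (a -> b))} | 1 pending]
  bind a := f
step 3: unify Int ~ g  [subst: {e:=(Int -> (a -> b)), a:=f} | 0 pending]
  bind g := Int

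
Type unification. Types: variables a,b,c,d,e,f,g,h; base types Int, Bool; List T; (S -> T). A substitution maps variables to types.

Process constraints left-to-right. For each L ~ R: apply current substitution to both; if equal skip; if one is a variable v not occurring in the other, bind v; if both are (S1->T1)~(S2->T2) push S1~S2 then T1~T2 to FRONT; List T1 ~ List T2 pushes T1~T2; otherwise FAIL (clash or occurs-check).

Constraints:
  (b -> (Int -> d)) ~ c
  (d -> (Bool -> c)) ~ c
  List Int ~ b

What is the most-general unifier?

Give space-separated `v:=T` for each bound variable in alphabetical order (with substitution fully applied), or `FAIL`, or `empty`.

step 1: unify (b -> (Int -> d)) ~ c  [subst: {-} | 2 pending]
  bind c := (b -> (Int -> d))
step 2: unify (d -> (Bool -> (b -> (Int -> d)))) ~ (b -> (Int -> d))  [subst: {c:=(b -> (Int -> d))} | 1 pending]
  -> decompose arrow: push d~b, (Bool -> (b -> (Int -> d)))~(Int -> d)
step 3: unify d ~ b  [subst: {c:=(b -> (Int -> d))} | 2 pending]
  bind d := b
step 4: unify (Bool -> (b -> (Int -> b))) ~ (Int -> b)  [subst: {c:=(b -> (Int -> d)), d:=b} | 1 pending]
  -> decompose arrow: push Bool~Int, (b -> (Int -> b))~b
step 5: unify Bool ~ Int  [subst: {c:=(b -> (Int -> d)), d:=b} | 2 pending]
  clash: Bool vs Int

Answer: FAIL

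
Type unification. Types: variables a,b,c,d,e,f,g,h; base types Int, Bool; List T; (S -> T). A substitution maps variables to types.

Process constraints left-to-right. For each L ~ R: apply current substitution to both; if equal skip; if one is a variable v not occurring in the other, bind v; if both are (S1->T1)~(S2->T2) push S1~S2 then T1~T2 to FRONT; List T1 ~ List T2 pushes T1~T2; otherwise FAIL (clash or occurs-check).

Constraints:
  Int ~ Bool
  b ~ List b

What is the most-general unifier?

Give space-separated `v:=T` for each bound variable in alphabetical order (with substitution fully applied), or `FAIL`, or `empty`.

Answer: FAIL

Derivation:
step 1: unify Int ~ Bool  [subst: {-} | 1 pending]
  clash: Int vs Bool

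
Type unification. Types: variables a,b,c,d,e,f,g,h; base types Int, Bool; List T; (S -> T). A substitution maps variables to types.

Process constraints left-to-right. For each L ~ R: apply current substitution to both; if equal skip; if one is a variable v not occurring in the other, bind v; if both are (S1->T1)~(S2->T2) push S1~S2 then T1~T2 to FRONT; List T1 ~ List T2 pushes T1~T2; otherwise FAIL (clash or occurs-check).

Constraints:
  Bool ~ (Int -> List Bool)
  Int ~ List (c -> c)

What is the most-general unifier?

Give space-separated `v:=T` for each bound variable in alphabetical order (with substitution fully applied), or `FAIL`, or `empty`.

step 1: unify Bool ~ (Int -> List Bool)  [subst: {-} | 1 pending]
  clash: Bool vs (Int -> List Bool)

Answer: FAIL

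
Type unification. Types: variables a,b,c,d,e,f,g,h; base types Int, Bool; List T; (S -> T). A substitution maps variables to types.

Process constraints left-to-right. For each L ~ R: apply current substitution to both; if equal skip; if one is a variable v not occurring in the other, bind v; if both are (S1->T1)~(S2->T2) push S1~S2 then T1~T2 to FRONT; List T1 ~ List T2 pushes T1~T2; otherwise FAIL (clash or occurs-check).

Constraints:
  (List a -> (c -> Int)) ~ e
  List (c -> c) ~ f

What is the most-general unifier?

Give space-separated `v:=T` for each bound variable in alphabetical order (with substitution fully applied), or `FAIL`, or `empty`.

Answer: e:=(List a -> (c -> Int)) f:=List (c -> c)

Derivation:
step 1: unify (List a -> (c -> Int)) ~ e  [subst: {-} | 1 pending]
  bind e := (List a -> (c -> Int))
step 2: unify List (c -> c) ~ f  [subst: {e:=(List a -> (c -> Int))} | 0 pending]
  bind f := List (c -> c)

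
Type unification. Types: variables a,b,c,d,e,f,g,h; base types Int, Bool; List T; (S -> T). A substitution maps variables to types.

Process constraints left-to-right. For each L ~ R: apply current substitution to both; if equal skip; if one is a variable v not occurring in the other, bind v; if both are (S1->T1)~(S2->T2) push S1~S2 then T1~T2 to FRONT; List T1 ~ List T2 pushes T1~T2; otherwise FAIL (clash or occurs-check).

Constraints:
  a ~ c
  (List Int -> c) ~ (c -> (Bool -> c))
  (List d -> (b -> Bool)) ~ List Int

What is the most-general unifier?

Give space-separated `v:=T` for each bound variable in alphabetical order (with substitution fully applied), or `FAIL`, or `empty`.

step 1: unify a ~ c  [subst: {-} | 2 pending]
  bind a := c
step 2: unify (List Int -> c) ~ (c -> (Bool -> c))  [subst: {a:=c} | 1 pending]
  -> decompose arrow: push List Int~c, c~(Bool -> c)
step 3: unify List Int ~ c  [subst: {a:=c} | 2 pending]
  bind c := List Int
step 4: unify List Int ~ (Bool -> List Int)  [subst: {a:=c, c:=List Int} | 1 pending]
  clash: List Int vs (Bool -> List Int)

Answer: FAIL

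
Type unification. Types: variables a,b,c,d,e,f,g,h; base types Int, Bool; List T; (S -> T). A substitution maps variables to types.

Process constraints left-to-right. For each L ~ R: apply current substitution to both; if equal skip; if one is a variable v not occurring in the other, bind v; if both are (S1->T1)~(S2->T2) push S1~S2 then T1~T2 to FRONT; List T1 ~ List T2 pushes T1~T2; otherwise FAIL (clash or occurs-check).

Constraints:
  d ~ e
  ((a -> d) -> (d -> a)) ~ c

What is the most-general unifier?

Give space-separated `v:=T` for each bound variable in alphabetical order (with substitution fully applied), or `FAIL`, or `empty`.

Answer: c:=((a -> e) -> (e -> a)) d:=e

Derivation:
step 1: unify d ~ e  [subst: {-} | 1 pending]
  bind d := e
step 2: unify ((a -> e) -> (e -> a)) ~ c  [subst: {d:=e} | 0 pending]
  bind c := ((a -> e) -> (e -> a))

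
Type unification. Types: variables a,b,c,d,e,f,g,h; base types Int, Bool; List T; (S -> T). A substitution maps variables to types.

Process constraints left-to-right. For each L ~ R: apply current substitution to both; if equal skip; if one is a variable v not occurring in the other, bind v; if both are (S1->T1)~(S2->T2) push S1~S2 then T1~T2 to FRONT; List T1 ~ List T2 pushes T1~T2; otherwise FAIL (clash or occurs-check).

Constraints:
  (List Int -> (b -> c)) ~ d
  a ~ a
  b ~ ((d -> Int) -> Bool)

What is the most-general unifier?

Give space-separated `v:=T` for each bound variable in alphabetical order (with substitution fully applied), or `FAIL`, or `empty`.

Answer: FAIL

Derivation:
step 1: unify (List Int -> (b -> c)) ~ d  [subst: {-} | 2 pending]
  bind d := (List Int -> (b -> c))
step 2: unify a ~ a  [subst: {d:=(List Int -> (b -> c))} | 1 pending]
  -> identical, skip
step 3: unify b ~ (((List Int -> (b -> c)) -> Int) -> Bool)  [subst: {d:=(List Int -> (b -> c))} | 0 pending]
  occurs-check fail: b in (((List Int -> (b -> c)) -> Int) -> Bool)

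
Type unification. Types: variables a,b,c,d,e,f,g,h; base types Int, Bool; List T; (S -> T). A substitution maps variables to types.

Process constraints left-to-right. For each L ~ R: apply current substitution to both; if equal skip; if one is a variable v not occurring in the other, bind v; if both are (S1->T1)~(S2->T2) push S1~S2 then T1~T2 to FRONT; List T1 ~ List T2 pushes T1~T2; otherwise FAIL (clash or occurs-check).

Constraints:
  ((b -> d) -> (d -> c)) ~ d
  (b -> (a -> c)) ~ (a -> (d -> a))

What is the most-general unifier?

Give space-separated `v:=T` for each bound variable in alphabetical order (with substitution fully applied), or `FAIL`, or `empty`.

step 1: unify ((b -> d) -> (d -> c)) ~ d  [subst: {-} | 1 pending]
  occurs-check fail

Answer: FAIL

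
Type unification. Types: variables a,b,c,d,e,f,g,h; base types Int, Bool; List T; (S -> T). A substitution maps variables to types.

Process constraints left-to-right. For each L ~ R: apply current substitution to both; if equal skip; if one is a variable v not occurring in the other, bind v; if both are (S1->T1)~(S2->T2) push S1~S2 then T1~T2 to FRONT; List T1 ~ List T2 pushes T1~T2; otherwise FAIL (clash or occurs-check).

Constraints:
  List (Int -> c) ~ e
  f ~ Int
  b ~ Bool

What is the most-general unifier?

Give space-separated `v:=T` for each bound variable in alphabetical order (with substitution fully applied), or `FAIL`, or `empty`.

step 1: unify List (Int -> c) ~ e  [subst: {-} | 2 pending]
  bind e := List (Int -> c)
step 2: unify f ~ Int  [subst: {e:=List (Int -> c)} | 1 pending]
  bind f := Int
step 3: unify b ~ Bool  [subst: {e:=List (Int -> c), f:=Int} | 0 pending]
  bind b := Bool

Answer: b:=Bool e:=List (Int -> c) f:=Int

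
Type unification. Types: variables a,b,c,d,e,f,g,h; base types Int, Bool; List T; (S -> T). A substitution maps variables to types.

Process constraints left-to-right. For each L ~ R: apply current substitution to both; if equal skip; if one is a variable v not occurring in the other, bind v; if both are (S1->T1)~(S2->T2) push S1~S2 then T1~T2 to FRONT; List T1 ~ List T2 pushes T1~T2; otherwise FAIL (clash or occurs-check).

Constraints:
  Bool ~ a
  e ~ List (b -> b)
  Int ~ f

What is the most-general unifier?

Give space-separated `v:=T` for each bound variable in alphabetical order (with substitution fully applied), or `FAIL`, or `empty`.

Answer: a:=Bool e:=List (b -> b) f:=Int

Derivation:
step 1: unify Bool ~ a  [subst: {-} | 2 pending]
  bind a := Bool
step 2: unify e ~ List (b -> b)  [subst: {a:=Bool} | 1 pending]
  bind e := List (b -> b)
step 3: unify Int ~ f  [subst: {a:=Bool, e:=List (b -> b)} | 0 pending]
  bind f := Int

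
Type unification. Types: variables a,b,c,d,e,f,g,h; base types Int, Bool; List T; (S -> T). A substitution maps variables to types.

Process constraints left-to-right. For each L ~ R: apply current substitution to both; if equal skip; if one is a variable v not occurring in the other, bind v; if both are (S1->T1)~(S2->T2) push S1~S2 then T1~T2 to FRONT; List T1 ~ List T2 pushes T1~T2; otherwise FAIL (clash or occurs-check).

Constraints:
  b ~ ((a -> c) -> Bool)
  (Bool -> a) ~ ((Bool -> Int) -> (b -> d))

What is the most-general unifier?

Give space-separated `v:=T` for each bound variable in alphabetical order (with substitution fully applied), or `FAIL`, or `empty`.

Answer: FAIL

Derivation:
step 1: unify b ~ ((a -> c) -> Bool)  [subst: {-} | 1 pending]
  bind b := ((a -> c) -> Bool)
step 2: unify (Bool -> a) ~ ((Bool -> Int) -> (((a -> c) -> Bool) -> d))  [subst: {b:=((a -> c) -> Bool)} | 0 pending]
  -> decompose arrow: push Bool~(Bool -> Int), a~(((a -> c) -> Bool) -> d)
step 3: unify Bool ~ (Bool -> Int)  [subst: {b:=((a -> c) -> Bool)} | 1 pending]
  clash: Bool vs (Bool -> Int)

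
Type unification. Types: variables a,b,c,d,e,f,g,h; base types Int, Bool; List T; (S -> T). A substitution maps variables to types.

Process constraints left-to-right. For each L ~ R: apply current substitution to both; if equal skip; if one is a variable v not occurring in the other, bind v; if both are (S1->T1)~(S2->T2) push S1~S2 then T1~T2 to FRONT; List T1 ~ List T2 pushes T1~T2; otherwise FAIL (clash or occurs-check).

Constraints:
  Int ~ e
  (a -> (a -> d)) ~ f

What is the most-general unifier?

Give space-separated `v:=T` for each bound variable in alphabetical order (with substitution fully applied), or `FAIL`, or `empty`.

Answer: e:=Int f:=(a -> (a -> d))

Derivation:
step 1: unify Int ~ e  [subst: {-} | 1 pending]
  bind e := Int
step 2: unify (a -> (a -> d)) ~ f  [subst: {e:=Int} | 0 pending]
  bind f := (a -> (a -> d))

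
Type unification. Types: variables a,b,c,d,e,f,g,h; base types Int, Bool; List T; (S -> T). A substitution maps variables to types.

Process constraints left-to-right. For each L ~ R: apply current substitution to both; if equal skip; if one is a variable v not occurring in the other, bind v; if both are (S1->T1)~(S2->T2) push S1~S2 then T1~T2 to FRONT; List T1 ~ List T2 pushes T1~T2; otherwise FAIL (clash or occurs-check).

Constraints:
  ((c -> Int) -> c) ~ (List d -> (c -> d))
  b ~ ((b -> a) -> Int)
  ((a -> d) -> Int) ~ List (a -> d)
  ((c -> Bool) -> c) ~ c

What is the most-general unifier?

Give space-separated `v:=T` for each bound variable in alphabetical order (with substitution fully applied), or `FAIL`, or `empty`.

step 1: unify ((c -> Int) -> c) ~ (List d -> (c -> d))  [subst: {-} | 3 pending]
  -> decompose arrow: push (c -> Int)~List d, c~(c -> d)
step 2: unify (c -> Int) ~ List d  [subst: {-} | 4 pending]
  clash: (c -> Int) vs List d

Answer: FAIL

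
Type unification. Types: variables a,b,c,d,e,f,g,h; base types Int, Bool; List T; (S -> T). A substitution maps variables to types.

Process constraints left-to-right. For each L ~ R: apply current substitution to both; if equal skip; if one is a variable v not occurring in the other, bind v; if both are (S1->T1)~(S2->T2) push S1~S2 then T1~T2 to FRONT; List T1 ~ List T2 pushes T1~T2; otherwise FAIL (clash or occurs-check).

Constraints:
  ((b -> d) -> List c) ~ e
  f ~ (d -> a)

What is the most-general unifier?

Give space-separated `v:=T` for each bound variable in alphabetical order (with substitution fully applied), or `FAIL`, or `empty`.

Answer: e:=((b -> d) -> List c) f:=(d -> a)

Derivation:
step 1: unify ((b -> d) -> List c) ~ e  [subst: {-} | 1 pending]
  bind e := ((b -> d) -> List c)
step 2: unify f ~ (d -> a)  [subst: {e:=((b -> d) -> List c)} | 0 pending]
  bind f := (d -> a)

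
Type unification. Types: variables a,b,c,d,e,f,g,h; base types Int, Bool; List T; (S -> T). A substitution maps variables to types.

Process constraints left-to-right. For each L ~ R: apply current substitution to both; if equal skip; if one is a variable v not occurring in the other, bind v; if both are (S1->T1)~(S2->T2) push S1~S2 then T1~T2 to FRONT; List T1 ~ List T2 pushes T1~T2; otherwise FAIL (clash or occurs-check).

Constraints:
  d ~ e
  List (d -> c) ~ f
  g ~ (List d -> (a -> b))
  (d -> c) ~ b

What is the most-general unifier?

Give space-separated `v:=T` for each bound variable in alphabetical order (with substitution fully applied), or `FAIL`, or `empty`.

step 1: unify d ~ e  [subst: {-} | 3 pending]
  bind d := e
step 2: unify List (e -> c) ~ f  [subst: {d:=e} | 2 pending]
  bind f := List (e -> c)
step 3: unify g ~ (List e -> (a -> b))  [subst: {d:=e, f:=List (e -> c)} | 1 pending]
  bind g := (List e -> (a -> b))
step 4: unify (e -> c) ~ b  [subst: {d:=e, f:=List (e -> c), g:=(List e -> (a -> b))} | 0 pending]
  bind b := (e -> c)

Answer: b:=(e -> c) d:=e f:=List (e -> c) g:=(List e -> (a -> (e -> c)))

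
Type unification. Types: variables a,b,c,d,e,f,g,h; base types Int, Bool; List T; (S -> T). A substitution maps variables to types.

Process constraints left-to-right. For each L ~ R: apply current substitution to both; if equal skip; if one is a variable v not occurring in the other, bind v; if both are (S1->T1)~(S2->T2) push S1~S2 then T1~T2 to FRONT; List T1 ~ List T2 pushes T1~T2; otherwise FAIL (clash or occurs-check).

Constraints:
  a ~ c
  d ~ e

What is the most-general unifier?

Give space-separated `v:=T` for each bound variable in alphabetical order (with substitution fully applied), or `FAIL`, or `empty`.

step 1: unify a ~ c  [subst: {-} | 1 pending]
  bind a := c
step 2: unify d ~ e  [subst: {a:=c} | 0 pending]
  bind d := e

Answer: a:=c d:=e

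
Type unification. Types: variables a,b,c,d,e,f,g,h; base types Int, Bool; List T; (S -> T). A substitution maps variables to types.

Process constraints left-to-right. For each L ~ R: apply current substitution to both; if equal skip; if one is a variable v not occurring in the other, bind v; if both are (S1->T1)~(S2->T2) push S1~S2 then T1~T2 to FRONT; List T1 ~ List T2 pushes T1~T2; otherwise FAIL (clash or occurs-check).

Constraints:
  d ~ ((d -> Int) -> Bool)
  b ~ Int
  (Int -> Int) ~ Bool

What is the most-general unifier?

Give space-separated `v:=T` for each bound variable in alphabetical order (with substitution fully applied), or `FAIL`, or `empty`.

step 1: unify d ~ ((d -> Int) -> Bool)  [subst: {-} | 2 pending]
  occurs-check fail: d in ((d -> Int) -> Bool)

Answer: FAIL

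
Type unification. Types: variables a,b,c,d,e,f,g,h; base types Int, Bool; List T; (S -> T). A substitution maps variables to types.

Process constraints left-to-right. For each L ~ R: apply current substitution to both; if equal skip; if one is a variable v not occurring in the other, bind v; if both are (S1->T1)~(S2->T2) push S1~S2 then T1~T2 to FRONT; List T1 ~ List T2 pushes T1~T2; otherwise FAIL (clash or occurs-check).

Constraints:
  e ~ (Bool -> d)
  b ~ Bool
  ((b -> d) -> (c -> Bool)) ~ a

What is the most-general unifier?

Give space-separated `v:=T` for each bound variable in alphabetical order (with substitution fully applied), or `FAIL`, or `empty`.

step 1: unify e ~ (Bool -> d)  [subst: {-} | 2 pending]
  bind e := (Bool -> d)
step 2: unify b ~ Bool  [subst: {e:=(Bool -> d)} | 1 pending]
  bind b := Bool
step 3: unify ((Bool -> d) -> (c -> Bool)) ~ a  [subst: {e:=(Bool -> d), b:=Bool} | 0 pending]
  bind a := ((Bool -> d) -> (c -> Bool))

Answer: a:=((Bool -> d) -> (c -> Bool)) b:=Bool e:=(Bool -> d)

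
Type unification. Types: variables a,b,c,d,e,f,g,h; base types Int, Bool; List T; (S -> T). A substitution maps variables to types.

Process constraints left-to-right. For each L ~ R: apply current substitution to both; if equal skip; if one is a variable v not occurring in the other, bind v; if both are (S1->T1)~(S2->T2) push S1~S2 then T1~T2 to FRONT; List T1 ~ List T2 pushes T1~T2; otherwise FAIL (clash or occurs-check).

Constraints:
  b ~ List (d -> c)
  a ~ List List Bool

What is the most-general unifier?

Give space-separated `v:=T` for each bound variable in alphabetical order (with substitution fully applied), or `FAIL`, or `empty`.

Answer: a:=List List Bool b:=List (d -> c)

Derivation:
step 1: unify b ~ List (d -> c)  [subst: {-} | 1 pending]
  bind b := List (d -> c)
step 2: unify a ~ List List Bool  [subst: {b:=List (d -> c)} | 0 pending]
  bind a := List List Bool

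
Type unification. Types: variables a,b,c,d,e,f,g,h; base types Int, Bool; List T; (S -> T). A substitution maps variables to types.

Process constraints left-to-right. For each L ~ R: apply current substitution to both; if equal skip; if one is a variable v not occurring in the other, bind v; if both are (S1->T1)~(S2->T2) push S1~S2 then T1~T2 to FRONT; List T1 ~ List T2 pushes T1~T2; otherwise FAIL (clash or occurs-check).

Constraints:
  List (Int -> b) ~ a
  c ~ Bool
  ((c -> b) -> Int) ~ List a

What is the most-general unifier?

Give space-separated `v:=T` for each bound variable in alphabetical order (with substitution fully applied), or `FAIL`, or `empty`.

step 1: unify List (Int -> b) ~ a  [subst: {-} | 2 pending]
  bind a := List (Int -> b)
step 2: unify c ~ Bool  [subst: {a:=List (Int -> b)} | 1 pending]
  bind c := Bool
step 3: unify ((Bool -> b) -> Int) ~ List List (Int -> b)  [subst: {a:=List (Int -> b), c:=Bool} | 0 pending]
  clash: ((Bool -> b) -> Int) vs List List (Int -> b)

Answer: FAIL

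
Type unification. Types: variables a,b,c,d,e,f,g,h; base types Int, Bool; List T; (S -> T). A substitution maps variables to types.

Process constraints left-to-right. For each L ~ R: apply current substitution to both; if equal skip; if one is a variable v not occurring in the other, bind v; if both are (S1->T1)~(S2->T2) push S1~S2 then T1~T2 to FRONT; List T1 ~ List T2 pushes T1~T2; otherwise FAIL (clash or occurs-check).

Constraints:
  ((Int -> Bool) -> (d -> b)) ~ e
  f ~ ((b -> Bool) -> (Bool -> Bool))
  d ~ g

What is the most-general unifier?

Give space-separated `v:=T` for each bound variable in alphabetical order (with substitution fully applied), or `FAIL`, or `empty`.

step 1: unify ((Int -> Bool) -> (d -> b)) ~ e  [subst: {-} | 2 pending]
  bind e := ((Int -> Bool) -> (d -> b))
step 2: unify f ~ ((b -> Bool) -> (Bool -> Bool))  [subst: {e:=((Int -> Bool) -> (d -> b))} | 1 pending]
  bind f := ((b -> Bool) -> (Bool -> Bool))
step 3: unify d ~ g  [subst: {e:=((Int -> Bool) -> (d -> b)), f:=((b -> Bool) -> (Bool -> Bool))} | 0 pending]
  bind d := g

Answer: d:=g e:=((Int -> Bool) -> (g -> b)) f:=((b -> Bool) -> (Bool -> Bool))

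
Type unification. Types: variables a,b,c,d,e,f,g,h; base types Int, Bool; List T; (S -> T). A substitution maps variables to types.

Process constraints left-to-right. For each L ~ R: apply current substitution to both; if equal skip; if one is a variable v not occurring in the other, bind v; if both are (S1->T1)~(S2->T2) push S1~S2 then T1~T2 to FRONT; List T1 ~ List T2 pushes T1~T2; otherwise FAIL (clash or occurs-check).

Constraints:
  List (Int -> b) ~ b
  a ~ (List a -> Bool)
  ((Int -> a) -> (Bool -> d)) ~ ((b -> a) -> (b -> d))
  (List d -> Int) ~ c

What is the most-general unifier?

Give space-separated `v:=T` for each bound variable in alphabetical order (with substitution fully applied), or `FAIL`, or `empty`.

Answer: FAIL

Derivation:
step 1: unify List (Int -> b) ~ b  [subst: {-} | 3 pending]
  occurs-check fail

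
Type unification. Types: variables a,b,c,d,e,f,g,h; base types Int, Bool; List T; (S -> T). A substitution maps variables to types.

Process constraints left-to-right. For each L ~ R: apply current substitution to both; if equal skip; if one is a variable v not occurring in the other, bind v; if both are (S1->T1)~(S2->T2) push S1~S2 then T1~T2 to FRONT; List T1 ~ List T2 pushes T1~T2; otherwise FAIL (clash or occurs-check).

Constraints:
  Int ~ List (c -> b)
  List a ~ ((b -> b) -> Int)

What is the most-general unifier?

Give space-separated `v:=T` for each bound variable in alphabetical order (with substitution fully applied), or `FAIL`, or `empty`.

step 1: unify Int ~ List (c -> b)  [subst: {-} | 1 pending]
  clash: Int vs List (c -> b)

Answer: FAIL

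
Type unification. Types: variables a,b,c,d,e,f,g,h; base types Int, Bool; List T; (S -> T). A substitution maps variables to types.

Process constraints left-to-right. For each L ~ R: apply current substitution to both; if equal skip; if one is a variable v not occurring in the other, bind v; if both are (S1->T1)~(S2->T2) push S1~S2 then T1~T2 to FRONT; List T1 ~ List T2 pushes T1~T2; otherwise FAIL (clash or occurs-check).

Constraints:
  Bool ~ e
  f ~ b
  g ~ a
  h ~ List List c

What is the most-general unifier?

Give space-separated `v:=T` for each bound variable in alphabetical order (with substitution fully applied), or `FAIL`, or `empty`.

step 1: unify Bool ~ e  [subst: {-} | 3 pending]
  bind e := Bool
step 2: unify f ~ b  [subst: {e:=Bool} | 2 pending]
  bind f := b
step 3: unify g ~ a  [subst: {e:=Bool, f:=b} | 1 pending]
  bind g := a
step 4: unify h ~ List List c  [subst: {e:=Bool, f:=b, g:=a} | 0 pending]
  bind h := List List c

Answer: e:=Bool f:=b g:=a h:=List List c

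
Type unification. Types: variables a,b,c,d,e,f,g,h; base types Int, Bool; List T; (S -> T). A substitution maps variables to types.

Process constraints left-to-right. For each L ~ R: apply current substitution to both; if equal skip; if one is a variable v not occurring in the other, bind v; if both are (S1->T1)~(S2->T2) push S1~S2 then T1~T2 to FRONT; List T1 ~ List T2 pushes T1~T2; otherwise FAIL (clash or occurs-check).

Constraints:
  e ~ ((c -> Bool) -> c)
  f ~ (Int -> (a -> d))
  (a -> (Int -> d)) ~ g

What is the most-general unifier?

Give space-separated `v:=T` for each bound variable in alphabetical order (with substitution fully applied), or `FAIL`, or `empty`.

step 1: unify e ~ ((c -> Bool) -> c)  [subst: {-} | 2 pending]
  bind e := ((c -> Bool) -> c)
step 2: unify f ~ (Int -> (a -> d))  [subst: {e:=((c -> Bool) -> c)} | 1 pending]
  bind f := (Int -> (a -> d))
step 3: unify (a -> (Int -> d)) ~ g  [subst: {e:=((c -> Bool) -> c), f:=(Int -> (a -> d))} | 0 pending]
  bind g := (a -> (Int -> d))

Answer: e:=((c -> Bool) -> c) f:=(Int -> (a -> d)) g:=(a -> (Int -> d))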